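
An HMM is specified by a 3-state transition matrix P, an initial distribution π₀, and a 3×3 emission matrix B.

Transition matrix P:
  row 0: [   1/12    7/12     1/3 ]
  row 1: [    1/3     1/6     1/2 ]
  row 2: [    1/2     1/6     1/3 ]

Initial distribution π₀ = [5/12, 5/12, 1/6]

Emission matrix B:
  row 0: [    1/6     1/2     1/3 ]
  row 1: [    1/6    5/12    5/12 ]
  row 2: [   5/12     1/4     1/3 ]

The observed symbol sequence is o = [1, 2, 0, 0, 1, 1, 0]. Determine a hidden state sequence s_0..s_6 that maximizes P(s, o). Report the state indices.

t=0: δ = [2.083e-01, 1.736e-01, 4.167e-02]  (obs o_0=1)
t=1: δ = [1.929e-02, 5.064e-02, 2.894e-02]  ψ = [1, 0, 1]  (obs o_1=2)
t=2: δ = [2.813e-03, 1.875e-03, 1.055e-02]  ψ = [1, 0, 1]  (obs o_2=0)
t=3: δ = [8.791e-04, 2.930e-04, 1.465e-03]  ψ = [2, 2, 2]  (obs o_3=0)
t=4: δ = [3.663e-04, 2.137e-04, 1.221e-04]  ψ = [2, 0, 2]  (obs o_4=1)
t=5: δ = [3.561e-05, 8.903e-05, 3.052e-05]  ψ = [1, 0, 0]  (obs o_5=1)
t=6: δ = [4.946e-06, 3.462e-06, 1.855e-05]  ψ = [1, 0, 1]  (obs o_6=0)
backtrack: best end state = 2; path = [0, 1, 2, 2, 0, 1, 2]

path = [0, 1, 2, 2, 0, 1, 2]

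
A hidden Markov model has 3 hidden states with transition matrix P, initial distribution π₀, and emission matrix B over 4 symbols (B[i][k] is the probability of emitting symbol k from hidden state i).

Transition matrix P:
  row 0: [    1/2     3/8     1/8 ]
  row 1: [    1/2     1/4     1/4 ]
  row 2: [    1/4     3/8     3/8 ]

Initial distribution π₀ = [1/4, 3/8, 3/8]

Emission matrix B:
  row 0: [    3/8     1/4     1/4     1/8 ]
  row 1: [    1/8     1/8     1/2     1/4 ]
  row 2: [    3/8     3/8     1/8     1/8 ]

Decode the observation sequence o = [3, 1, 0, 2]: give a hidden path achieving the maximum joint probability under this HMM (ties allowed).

t=0: δ = [3.125e-02, 9.375e-02, 4.688e-02]  (obs o_0=3)
t=1: δ = [1.172e-02, 2.930e-03, 8.789e-03]  ψ = [1, 1, 1]  (obs o_1=1)
t=2: δ = [2.197e-03, 5.493e-04, 1.236e-03]  ψ = [0, 0, 2]  (obs o_2=0)
t=3: δ = [2.747e-04, 4.120e-04, 5.794e-05]  ψ = [0, 0, 2]  (obs o_3=2)
backtrack: best end state = 1; path = [1, 0, 0, 1]

path = [1, 0, 0, 1]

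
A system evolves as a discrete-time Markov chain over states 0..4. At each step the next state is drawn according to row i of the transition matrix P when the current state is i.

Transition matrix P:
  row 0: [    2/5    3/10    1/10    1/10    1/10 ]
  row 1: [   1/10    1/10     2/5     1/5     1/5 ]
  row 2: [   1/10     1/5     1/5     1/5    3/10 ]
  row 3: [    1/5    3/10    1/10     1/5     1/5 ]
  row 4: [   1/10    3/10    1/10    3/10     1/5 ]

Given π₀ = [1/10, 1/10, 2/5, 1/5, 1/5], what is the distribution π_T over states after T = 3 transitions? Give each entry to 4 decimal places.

t=0: π = [0.1000, 0.1000, 0.4000, 0.2000, 0.2000]
t=1: π = [0.1500, 0.2400, 0.1700, 0.2100, 0.2300]
t=2: π = [0.1660, 0.2350, 0.1890, 0.2080, 0.2020]
t=3: π = [0.1706, 0.2341, 0.1894, 0.2036, 0.2023]

π = [0.1706, 0.2341, 0.1894, 0.2036, 0.2023]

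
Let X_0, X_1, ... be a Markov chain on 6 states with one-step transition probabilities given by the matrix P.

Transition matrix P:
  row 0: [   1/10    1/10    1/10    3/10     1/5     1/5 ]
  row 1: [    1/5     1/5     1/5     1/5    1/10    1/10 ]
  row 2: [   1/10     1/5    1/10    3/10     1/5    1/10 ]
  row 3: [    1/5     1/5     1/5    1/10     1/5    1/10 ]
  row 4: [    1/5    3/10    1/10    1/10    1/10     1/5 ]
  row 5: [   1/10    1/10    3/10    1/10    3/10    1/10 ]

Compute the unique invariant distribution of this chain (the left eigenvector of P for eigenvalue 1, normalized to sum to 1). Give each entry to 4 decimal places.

Balance equations π_j = Σ_i π_i·P[i][j]:
  π_0 = 1/10·π_0 + 1/5·π_1 + 1/10·π_2 + 1/5·π_3 + 1/5·π_4 + 1/10·π_5
  π_1 = 1/10·π_0 + 1/5·π_1 + 1/5·π_2 + 1/5·π_3 + 3/10·π_4 + 1/10·π_5
  π_2 = 1/10·π_0 + 1/5·π_1 + 1/10·π_2 + 1/5·π_3 + 1/10·π_4 + 3/10·π_5
  π_3 = 3/10·π_0 + 1/5·π_1 + 3/10·π_2 + 1/10·π_3 + 1/10·π_4 + 1/10·π_5
  π_4 = 1/5·π_0 + 1/10·π_1 + 1/5·π_2 + 1/5·π_3 + 1/10·π_4 + 3/10·π_5
  normalize: π_0 + π_1 + π_2 + π_3 + π_4 + π_5 = 1
Solving the linear system gives exactly π = [20623/133203, 25159/133203, 7272/44401, 8108/44401, 7848/44401, 17737/133203].

π = [0.1548, 0.1889, 0.1638, 0.1826, 0.1768, 0.1332]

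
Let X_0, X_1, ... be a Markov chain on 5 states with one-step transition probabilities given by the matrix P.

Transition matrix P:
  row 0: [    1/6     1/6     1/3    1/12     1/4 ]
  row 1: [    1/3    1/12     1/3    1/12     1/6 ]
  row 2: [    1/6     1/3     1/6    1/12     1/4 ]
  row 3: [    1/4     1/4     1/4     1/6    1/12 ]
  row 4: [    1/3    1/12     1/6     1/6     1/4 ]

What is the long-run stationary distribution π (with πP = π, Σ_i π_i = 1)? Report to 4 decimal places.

Balance equations π_j = Σ_i π_i·P[i][j]:
  π_0 = 1/6·π_0 + 1/3·π_1 + 1/6·π_2 + 1/4·π_3 + 1/3·π_4
  π_1 = 1/6·π_0 + 1/12·π_1 + 1/3·π_2 + 1/4·π_3 + 1/12·π_4
  π_2 = 1/3·π_0 + 1/3·π_1 + 1/6·π_2 + 1/4·π_3 + 1/6·π_4
  π_3 = 1/12·π_0 + 1/12·π_1 + 1/12·π_2 + 1/6·π_3 + 1/6·π_4
  normalize: π_0 + π_1 + π_2 + π_3 + π_4 = 1
Solving the linear system gives exactly π = [2935/12101, 2223/12101, 2988/12101, 1338/12101, 2617/12101].

π = [0.2425, 0.1837, 0.2469, 0.1106, 0.2163]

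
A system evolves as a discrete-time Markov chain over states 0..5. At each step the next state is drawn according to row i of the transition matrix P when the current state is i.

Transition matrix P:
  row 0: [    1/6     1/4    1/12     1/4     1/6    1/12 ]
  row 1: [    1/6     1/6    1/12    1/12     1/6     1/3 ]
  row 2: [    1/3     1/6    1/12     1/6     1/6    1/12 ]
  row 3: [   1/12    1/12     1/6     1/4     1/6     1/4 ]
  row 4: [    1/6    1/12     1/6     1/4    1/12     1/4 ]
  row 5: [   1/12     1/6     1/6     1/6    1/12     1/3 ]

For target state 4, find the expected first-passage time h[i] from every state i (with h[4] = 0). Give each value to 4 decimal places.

First-step conditioning: h[4] = 0; for i ≠ 4, h[i] = 1 + Σ_k P[i][k]·h[k].
  h[0] = 1 + 1/6·h[0] + 1/4·h[1] + 1/12·h[2] + 1/4·h[3] + 1/12·h[5]
  h[1] = 1 + 1/6·h[0] + 1/6·h[1] + 1/12·h[2] + 1/12·h[3] + 1/3·h[5]
  h[2] = 1 + 1/3·h[0] + 1/6·h[1] + 1/12·h[2] + 1/6·h[3] + 1/12·h[5]
  h[3] = 1 + 1/12·h[0] + 1/12·h[1] + 1/6·h[2] + 1/4·h[3] + 1/4·h[5]
  h[5] = 1 + 1/12·h[0] + 1/6·h[1] + 1/6·h[2] + 1/6·h[3] + 1/3·h[5]
Solving the 5×5 linear system over states ≠ 4 gives exactly h = [206292/30727, 210936/30727, 205668/30727, 209136/30727, 0, 228312/30727] (h[4] = 0 is the target).

h = [6.7137, 6.8648, 6.6934, 6.8063, 0.0000, 7.4303]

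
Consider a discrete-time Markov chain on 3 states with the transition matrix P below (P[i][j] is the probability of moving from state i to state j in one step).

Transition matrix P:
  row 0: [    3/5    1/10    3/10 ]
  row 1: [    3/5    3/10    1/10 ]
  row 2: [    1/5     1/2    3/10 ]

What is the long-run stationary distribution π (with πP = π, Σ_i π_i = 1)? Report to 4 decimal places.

Balance equations π_j = Σ_i π_i·P[i][j]:
  π_0 = 3/5·π_0 + 3/5·π_1 + 1/5·π_2
  π_1 = 1/10·π_0 + 3/10·π_1 + 1/2·π_2
  normalize: π_0 + π_1 + π_2 = 1
Solving the linear system gives exactly π = [1/2, 1/4, 1/4].

π = [0.5000, 0.2500, 0.2500]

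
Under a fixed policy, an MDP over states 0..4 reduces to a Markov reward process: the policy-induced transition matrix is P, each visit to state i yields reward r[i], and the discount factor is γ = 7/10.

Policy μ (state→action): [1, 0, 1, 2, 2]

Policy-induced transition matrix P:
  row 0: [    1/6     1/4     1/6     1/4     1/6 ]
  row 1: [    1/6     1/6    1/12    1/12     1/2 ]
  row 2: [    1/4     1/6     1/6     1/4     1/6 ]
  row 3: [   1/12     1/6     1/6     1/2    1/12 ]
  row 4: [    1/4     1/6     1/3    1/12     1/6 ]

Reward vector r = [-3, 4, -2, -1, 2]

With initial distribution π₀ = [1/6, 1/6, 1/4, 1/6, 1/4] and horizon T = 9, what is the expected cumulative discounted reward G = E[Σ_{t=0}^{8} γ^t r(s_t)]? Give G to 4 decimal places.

G = -0.0591

t=0: π = [0.1667, 0.1667, 0.2500, 0.1667, 0.2500], E[r] = 0.0000, γ^t·E[r] = 0.000000, running G = 0.000000
t=1: π = [0.1944, 0.1806, 0.1944, 0.2222, 0.2083], E[r] = -0.0556, γ^t·E[r] = -0.038889, running G = -0.038889
t=2: π = [0.1817, 0.1829, 0.1863, 0.2407, 0.2083], E[r] = -0.0104, γ^t·E[r] = -0.005104, running G = -0.043993
t=3: π = [0.1795, 0.1818, 0.1861, 0.2450, 0.2076], E[r] = -0.0134, γ^t·E[r] = -0.004598, running G = -0.048592
t=4: π = [0.1791, 0.1816, 0.1861, 0.2464, 0.2069], E[r] = -0.0155, γ^t·E[r] = -0.003732, running G = -0.052324
t=5: π = [0.1789, 0.1816, 0.1860, 0.2468, 0.2067], E[r] = -0.0158, γ^t·E[r] = -0.002655, running G = -0.054979
t=6: π = [0.1788, 0.1816, 0.1860, 0.2470, 0.2066], E[r] = -0.0159, γ^t·E[r] = -0.001868, running G = -0.056846
t=7: π = [0.1788, 0.1816, 0.1860, 0.2470, 0.2066], E[r] = -0.0159, γ^t·E[r] = -0.001310, running G = -0.058157
t=8: π = [0.1788, 0.1816, 0.1860, 0.2471, 0.2066], E[r] = -0.0159, γ^t·E[r] = -0.000918, running G = -0.059074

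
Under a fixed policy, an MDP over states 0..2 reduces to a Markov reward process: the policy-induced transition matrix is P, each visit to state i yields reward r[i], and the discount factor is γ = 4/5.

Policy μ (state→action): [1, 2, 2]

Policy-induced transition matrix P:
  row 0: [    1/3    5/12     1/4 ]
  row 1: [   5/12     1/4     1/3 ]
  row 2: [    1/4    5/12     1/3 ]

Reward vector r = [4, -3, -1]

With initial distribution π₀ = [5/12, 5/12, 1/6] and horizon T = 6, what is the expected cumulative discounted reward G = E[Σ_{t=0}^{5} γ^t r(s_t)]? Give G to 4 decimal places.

G = 0.2599

t=0: π = [0.4167, 0.4167, 0.1667], E[r] = 0.2500, γ^t·E[r] = 0.250000, running G = 0.250000
t=1: π = [0.3542, 0.3472, 0.2986], E[r] = 0.0764, γ^t·E[r] = 0.061111, running G = 0.311111
t=2: π = [0.3374, 0.3588, 0.3038], E[r] = -0.0307, γ^t·E[r] = -0.019630, running G = 0.291481
t=3: π = [0.3379, 0.3569, 0.3052], E[r] = -0.0242, γ^t·E[r] = -0.012370, running G = 0.279111
t=4: π = [0.3376, 0.3572, 0.3052], E[r] = -0.0262, γ^t·E[r] = -0.010728, running G = 0.268384
t=5: π = [0.3377, 0.3571, 0.3052], E[r] = -0.0259, γ^t·E[r] = -0.008497, running G = 0.259887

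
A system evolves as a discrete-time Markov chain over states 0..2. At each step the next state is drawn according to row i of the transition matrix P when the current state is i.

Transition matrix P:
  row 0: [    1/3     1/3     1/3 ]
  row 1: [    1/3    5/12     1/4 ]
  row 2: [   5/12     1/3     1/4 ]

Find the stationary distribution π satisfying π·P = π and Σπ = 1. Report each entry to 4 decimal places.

π = [0.3566, 0.3636, 0.2797]

Balance equations π_j = Σ_i π_i·P[i][j]:
  π_0 = 1/3·π_0 + 1/3·π_1 + 5/12·π_2
  π_1 = 1/3·π_0 + 5/12·π_1 + 1/3·π_2
  normalize: π_0 + π_1 + π_2 = 1
Solving the linear system gives exactly π = [51/143, 4/11, 40/143].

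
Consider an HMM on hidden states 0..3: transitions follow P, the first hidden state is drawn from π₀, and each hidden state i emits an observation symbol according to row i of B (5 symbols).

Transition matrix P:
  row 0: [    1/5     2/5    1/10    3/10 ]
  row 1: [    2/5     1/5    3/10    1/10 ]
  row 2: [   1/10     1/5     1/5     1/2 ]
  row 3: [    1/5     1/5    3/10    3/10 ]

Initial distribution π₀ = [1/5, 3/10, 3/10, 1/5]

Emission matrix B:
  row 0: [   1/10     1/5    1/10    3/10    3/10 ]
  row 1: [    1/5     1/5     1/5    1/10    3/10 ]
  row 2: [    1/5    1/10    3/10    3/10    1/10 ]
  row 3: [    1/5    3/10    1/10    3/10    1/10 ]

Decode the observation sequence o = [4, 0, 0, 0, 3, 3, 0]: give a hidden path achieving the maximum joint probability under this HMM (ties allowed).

path = [1, 2, 3, 2, 3, 2, 3]

t=0: δ = [6.000e-02, 9.000e-02, 3.000e-02, 2.000e-02]  (obs o_0=4)
t=1: δ = [3.600e-03, 4.800e-03, 5.400e-03, 3.600e-03]  ψ = [1, 0, 1, 0]  (obs o_1=0)
t=2: δ = [1.920e-04, 2.880e-04, 2.880e-04, 5.400e-04]  ψ = [1, 0, 1, 2]  (obs o_2=0)
t=3: δ = [1.152e-05, 2.160e-05, 3.240e-05, 3.240e-05]  ψ = [1, 3, 3, 3]  (obs o_3=0)
t=4: δ = [2.592e-06, 6.480e-07, 2.916e-06, 4.860e-06]  ψ = [1, 2, 3, 2]  (obs o_4=3)
t=5: δ = [2.916e-07, 1.037e-07, 4.374e-07, 4.374e-07]  ψ = [3, 0, 3, 2]  (obs o_5=3)
t=6: δ = [8.748e-09, 2.333e-08, 2.624e-08, 4.374e-08]  ψ = [3, 0, 3, 2]  (obs o_6=0)
backtrack: best end state = 3; path = [1, 2, 3, 2, 3, 2, 3]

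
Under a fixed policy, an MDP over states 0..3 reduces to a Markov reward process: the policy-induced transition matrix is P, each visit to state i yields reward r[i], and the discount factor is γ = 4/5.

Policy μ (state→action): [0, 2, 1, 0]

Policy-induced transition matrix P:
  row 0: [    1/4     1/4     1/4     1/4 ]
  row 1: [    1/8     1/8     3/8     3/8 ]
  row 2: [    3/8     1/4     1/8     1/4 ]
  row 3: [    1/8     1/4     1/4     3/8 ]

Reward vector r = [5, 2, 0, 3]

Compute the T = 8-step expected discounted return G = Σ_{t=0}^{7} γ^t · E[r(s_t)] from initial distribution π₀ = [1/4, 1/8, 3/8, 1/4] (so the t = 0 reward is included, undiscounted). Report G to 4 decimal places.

G = 10.1451

t=0: π = [0.2500, 0.1250, 0.3750, 0.2500], E[r] = 2.2500, γ^t·E[r] = 2.250000, running G = 2.250000
t=1: π = [0.2500, 0.2344, 0.2188, 0.2969], E[r] = 2.6094, γ^t·E[r] = 2.087500, running G = 4.337500
t=2: π = [0.2109, 0.2207, 0.2520, 0.3164], E[r] = 2.4453, γ^t·E[r] = 1.565000, running G = 5.902500
t=3: π = [0.2144, 0.2224, 0.2461, 0.3171], E[r] = 2.4680, γ^t·E[r] = 1.263625, running G = 7.166125
t=4: π = [0.2133, 0.2222, 0.2470, 0.3174], E[r] = 2.4633, γ^t·E[r] = 1.008975, running G = 8.175100
t=5: π = [0.2134, 0.2222, 0.2469, 0.3175], E[r] = 2.4639, γ^t·E[r] = 0.807384, running G = 8.982484
t=6: π = [0.2134, 0.2222, 0.2469, 0.3175], E[r] = 2.4638, γ^t·E[r] = 0.645879, running G = 9.628363
t=7: π = [0.2134, 0.2222, 0.2469, 0.3175], E[r] = 2.4638, γ^t·E[r] = 0.516706, running G = 10.145069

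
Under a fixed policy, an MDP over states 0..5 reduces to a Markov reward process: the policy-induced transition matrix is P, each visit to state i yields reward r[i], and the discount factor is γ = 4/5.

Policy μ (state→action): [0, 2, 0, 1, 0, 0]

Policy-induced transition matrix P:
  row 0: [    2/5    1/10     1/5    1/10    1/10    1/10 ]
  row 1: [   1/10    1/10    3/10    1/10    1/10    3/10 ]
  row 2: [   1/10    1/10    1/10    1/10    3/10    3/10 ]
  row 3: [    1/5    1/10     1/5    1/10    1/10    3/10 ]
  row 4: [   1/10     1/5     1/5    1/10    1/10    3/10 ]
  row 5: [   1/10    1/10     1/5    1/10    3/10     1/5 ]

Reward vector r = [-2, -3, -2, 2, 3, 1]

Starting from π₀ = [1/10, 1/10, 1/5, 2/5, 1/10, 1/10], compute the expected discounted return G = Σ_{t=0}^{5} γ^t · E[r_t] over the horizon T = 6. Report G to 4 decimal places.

t=0: π = [0.1000, 0.1000, 0.2000, 0.4000, 0.1000, 0.1000], E[r] = 0.3000, γ^t·E[r] = 0.300000, running G = 0.300000
t=1: π = [0.1700, 0.1100, 0.1900, 0.1000, 0.1600, 0.2700], E[r] = -0.1000, γ^t·E[r] = -0.080000, running G = 0.220000
t=2: π = [0.1610, 0.1160, 0.1920, 0.1000, 0.1920, 0.2390], E[r] = -0.0390, γ^t·E[r] = -0.024960, running G = 0.195040
t=3: π = [0.1583, 0.1192, 0.1924, 0.1000, 0.1862, 0.2439], E[r] = -0.0565, γ^t·E[r] = -0.028928, running G = 0.166112
t=4: π = [0.1575, 0.1186, 0.1927, 0.1000, 0.1873, 0.2440], E[r] = -0.0505, γ^t·E[r] = -0.020673, running G = 0.145439
t=5: π = [0.1572, 0.1187, 0.1926, 0.1000, 0.1873, 0.2441], E[r] = -0.0498, γ^t·E[r] = -0.016310, running G = 0.129129

G = 0.1291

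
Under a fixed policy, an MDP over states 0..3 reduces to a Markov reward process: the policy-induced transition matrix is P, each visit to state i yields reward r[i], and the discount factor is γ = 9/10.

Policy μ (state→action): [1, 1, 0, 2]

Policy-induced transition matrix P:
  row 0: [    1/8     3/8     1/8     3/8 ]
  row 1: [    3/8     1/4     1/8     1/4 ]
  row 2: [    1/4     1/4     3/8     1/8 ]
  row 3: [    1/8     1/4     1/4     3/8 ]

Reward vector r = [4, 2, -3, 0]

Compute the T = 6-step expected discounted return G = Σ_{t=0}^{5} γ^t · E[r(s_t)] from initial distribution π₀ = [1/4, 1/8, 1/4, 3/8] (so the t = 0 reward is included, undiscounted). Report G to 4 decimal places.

t=0: π = [0.2500, 0.1250, 0.2500, 0.3750], E[r] = 0.5000, γ^t·E[r] = 0.500000, running G = 0.500000
t=1: π = [0.1875, 0.2813, 0.2344, 0.2969], E[r] = 0.6094, γ^t·E[r] = 0.548438, running G = 1.048438
t=2: π = [0.2246, 0.2734, 0.2207, 0.2813], E[r] = 0.7832, γ^t·E[r] = 0.634395, running G = 1.682832
t=3: π = [0.2209, 0.2781, 0.2153, 0.2856], E[r] = 0.7939, γ^t·E[r] = 0.578786, running G = 2.261618
t=4: π = [0.2214, 0.2776, 0.2145, 0.2864], E[r] = 0.7974, γ^t·E[r] = 0.523150, running G = 2.784768
t=5: π = [0.2212, 0.2777, 0.2144, 0.2867], E[r] = 0.7969, γ^t·E[r] = 0.470585, running G = 3.255353

G = 3.2554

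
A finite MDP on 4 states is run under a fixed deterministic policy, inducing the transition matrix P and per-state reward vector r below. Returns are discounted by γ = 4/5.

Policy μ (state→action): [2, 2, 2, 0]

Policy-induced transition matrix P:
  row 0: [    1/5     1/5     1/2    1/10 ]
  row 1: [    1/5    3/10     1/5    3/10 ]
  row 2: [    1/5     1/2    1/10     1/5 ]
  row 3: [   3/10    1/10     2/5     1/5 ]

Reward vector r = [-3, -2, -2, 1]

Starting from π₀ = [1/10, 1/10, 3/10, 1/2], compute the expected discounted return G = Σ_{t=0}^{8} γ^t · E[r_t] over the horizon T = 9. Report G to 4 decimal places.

t=0: π = [0.1000, 0.1000, 0.3000, 0.5000], E[r] = -0.6000, γ^t·E[r] = -0.600000, running G = -0.600000
t=1: π = [0.2500, 0.2500, 0.3000, 0.2000], E[r] = -1.6500, γ^t·E[r] = -1.320000, running G = -1.920000
t=2: π = [0.2200, 0.2950, 0.2850, 0.2000], E[r] = -1.6200, γ^t·E[r] = -1.036800, running G = -2.956800
t=3: π = [0.2200, 0.2950, 0.2775, 0.2075], E[r] = -1.5975, γ^t·E[r] = -0.817920, running G = -3.774720
t=4: π = [0.2208, 0.2920, 0.2798, 0.2075], E[r] = -1.5983, γ^t·E[r] = -0.654643, running G = -4.429363
t=5: π = [0.2208, 0.2924, 0.2798, 0.2071], E[r] = -1.5994, γ^t·E[r] = -0.524083, running G = -4.953446
t=6: π = [0.2207, 0.2925, 0.2797, 0.2072], E[r] = -1.5992, γ^t·E[r] = -0.419227, running G = -5.372674
t=7: π = [0.2207, 0.2924, 0.2797, 0.2072], E[r] = -1.5992, γ^t·E[r] = -0.335375, running G = -5.708049
t=8: π = [0.2207, 0.2924, 0.2797, 0.2072], E[r] = -1.5992, γ^t·E[r] = -0.268302, running G = -5.976351

G = -5.9764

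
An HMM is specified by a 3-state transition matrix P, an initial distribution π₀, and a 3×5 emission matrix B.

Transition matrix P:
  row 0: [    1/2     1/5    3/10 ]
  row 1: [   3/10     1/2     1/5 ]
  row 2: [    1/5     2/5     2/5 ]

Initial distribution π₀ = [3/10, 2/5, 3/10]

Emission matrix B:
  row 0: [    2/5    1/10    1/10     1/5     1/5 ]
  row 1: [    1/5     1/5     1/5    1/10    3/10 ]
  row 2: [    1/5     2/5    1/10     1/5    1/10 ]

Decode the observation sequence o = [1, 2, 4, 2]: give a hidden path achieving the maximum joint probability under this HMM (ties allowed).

t=0: δ = [3.000e-02, 8.000e-02, 1.200e-01]  (obs o_0=1)
t=1: δ = [2.400e-03, 9.600e-03, 4.800e-03]  ψ = [1, 2, 2]  (obs o_1=2)
t=2: δ = [5.760e-04, 1.440e-03, 1.920e-04]  ψ = [1, 1, 1]  (obs o_2=4)
t=3: δ = [4.320e-05, 1.440e-04, 2.880e-05]  ψ = [1, 1, 1]  (obs o_3=2)
backtrack: best end state = 1; path = [2, 1, 1, 1]

path = [2, 1, 1, 1]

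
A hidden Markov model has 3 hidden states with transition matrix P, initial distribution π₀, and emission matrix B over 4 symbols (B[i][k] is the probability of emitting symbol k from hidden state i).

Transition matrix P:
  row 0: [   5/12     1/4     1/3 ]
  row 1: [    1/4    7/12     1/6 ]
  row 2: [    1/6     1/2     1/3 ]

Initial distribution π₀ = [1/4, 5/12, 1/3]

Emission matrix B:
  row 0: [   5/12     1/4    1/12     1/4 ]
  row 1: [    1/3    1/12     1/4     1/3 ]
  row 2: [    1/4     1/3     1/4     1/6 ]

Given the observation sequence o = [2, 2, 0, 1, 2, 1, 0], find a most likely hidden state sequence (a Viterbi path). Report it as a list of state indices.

t=0: δ = [2.083e-02, 1.042e-01, 8.333e-02]  (obs o_0=2)
t=1: δ = [2.170e-03, 1.519e-02, 6.944e-03]  ψ = [1, 1, 2]  (obs o_1=2)
t=2: δ = [1.582e-03, 2.954e-03, 6.330e-04]  ψ = [1, 1, 1]  (obs o_2=0)
t=3: δ = [1.846e-04, 1.436e-04, 1.758e-04]  ψ = [1, 1, 0]  (obs o_3=1)
t=4: δ = [6.410e-06, 2.198e-05, 1.538e-05]  ψ = [0, 2, 0]  (obs o_4=2)
t=5: δ = [1.374e-06, 1.068e-06, 1.709e-06]  ψ = [1, 1, 2]  (obs o_5=1)
t=6: δ = [2.385e-07, 2.849e-07, 1.424e-07]  ψ = [0, 2, 2]  (obs o_6=0)
backtrack: best end state = 1; path = [1, 1, 1, 0, 2, 2, 1]

path = [1, 1, 1, 0, 2, 2, 1]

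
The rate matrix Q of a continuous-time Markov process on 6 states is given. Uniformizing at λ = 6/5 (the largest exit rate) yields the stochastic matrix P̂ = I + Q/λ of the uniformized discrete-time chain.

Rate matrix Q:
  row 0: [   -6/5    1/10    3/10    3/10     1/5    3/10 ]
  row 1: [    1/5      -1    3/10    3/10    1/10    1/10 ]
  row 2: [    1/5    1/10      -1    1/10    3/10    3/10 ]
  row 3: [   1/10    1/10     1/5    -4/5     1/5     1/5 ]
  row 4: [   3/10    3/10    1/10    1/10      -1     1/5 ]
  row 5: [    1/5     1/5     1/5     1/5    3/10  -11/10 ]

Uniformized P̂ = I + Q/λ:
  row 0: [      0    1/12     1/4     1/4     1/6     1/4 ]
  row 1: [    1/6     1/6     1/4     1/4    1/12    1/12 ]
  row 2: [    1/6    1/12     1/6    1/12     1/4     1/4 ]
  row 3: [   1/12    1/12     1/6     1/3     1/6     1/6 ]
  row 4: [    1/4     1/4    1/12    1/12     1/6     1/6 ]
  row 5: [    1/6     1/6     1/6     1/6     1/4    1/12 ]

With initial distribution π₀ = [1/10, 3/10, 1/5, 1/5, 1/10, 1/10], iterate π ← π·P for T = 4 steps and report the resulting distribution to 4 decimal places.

π = [0.1423, 0.1396, 0.1748, 0.1923, 0.1835, 0.1675]

t=0: π = [0.1000, 0.3000, 0.2000, 0.2000, 0.1000, 0.1000]
t=1: π = [0.1417, 0.1333, 0.1917, 0.2083, 0.1667, 0.1583]
t=2: π = [0.1396, 0.1354, 0.1757, 0.1944, 0.1847, 0.1701]
t=3: π = [0.1426, 0.1396, 0.1742, 0.1920, 0.1842, 0.1675]
t=4: π = [0.1423, 0.1396, 0.1748, 0.1923, 0.1835, 0.1675]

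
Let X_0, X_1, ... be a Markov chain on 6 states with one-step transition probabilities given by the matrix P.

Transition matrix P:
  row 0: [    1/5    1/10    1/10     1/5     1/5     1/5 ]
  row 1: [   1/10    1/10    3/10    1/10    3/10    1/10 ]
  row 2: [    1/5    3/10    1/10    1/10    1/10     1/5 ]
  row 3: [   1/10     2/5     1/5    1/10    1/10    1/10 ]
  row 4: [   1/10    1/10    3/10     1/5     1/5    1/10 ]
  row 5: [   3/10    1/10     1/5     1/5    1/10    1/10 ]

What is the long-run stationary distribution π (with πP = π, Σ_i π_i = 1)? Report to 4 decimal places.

Balance equations π_j = Σ_i π_i·P[i][j]:
  π_0 = 1/5·π_0 + 1/10·π_1 + 1/5·π_2 + 1/10·π_3 + 1/10·π_4 + 3/10·π_5
  π_1 = 1/10·π_0 + 1/10·π_1 + 3/10·π_2 + 2/5·π_3 + 1/10·π_4 + 1/10·π_5
  π_2 = 1/10·π_0 + 3/10·π_1 + 1/10·π_2 + 1/5·π_3 + 3/10·π_4 + 1/5·π_5
  π_3 = 1/5·π_0 + 1/10·π_1 + 1/10·π_2 + 1/10·π_3 + 1/5·π_4 + 1/5·π_5
  π_4 = 1/5·π_0 + 3/10·π_1 + 1/10·π_2 + 1/10·π_3 + 1/5·π_4 + 1/10·π_5
  normalize: π_0 + π_1 + π_2 + π_3 + π_4 + π_5 = 1
Solving the linear system gives exactly π = [9984/61057, 11230/61057, 12159/61057, 8975/61057, 10389/61057, 8320/61057].

π = [0.1635, 0.1839, 0.1991, 0.1470, 0.1702, 0.1363]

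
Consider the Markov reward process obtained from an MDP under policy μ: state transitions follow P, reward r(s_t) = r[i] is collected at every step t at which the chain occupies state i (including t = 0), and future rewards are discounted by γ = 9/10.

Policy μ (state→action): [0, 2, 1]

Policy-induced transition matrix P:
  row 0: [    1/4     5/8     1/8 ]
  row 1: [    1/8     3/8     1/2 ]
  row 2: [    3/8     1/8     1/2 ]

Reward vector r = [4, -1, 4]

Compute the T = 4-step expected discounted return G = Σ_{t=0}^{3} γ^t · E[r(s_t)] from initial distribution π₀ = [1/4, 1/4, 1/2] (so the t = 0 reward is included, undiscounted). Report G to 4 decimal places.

G = 8.4617

t=0: π = [0.2500, 0.2500, 0.5000], E[r] = 2.7500, γ^t·E[r] = 2.750000, running G = 2.750000
t=1: π = [0.2813, 0.3125, 0.4063], E[r] = 2.4375, γ^t·E[r] = 2.193750, running G = 4.943750
t=2: π = [0.2617, 0.3438, 0.3945], E[r] = 2.2813, γ^t·E[r] = 1.847813, running G = 6.791563
t=3: π = [0.2563, 0.3418, 0.4019], E[r] = 2.2910, γ^t·E[r] = 1.670150, running G = 8.461713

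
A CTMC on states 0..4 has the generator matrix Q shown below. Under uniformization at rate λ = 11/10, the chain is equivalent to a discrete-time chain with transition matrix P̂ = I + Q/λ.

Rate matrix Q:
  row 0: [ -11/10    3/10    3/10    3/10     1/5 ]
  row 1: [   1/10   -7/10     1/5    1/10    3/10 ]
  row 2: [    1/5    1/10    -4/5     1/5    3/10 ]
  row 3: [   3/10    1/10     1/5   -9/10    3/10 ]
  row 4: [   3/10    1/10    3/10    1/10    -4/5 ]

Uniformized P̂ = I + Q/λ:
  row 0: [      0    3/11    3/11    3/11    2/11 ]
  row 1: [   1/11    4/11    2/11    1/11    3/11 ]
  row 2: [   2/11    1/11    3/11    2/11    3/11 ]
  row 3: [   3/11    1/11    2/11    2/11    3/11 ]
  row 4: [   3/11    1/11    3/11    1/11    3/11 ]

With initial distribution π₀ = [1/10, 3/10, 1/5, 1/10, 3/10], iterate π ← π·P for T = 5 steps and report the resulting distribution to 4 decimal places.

t=0: π = [0.1000, 0.3000, 0.2000, 0.1000, 0.3000]
t=1: π = [0.1727, 0.1909, 0.2364, 0.1364, 0.2636]
t=2: π = [0.1694, 0.1744, 0.2430, 0.1562, 0.2570]
t=3: π = [0.1727, 0.1693, 0.2427, 0.1580, 0.2573]
t=4: π = [0.1728, 0.1685, 0.2430, 0.1587, 0.2570]
t=5: π = [0.1729, 0.1683, 0.2430, 0.1588, 0.2570]

π = [0.1729, 0.1683, 0.2430, 0.1588, 0.2570]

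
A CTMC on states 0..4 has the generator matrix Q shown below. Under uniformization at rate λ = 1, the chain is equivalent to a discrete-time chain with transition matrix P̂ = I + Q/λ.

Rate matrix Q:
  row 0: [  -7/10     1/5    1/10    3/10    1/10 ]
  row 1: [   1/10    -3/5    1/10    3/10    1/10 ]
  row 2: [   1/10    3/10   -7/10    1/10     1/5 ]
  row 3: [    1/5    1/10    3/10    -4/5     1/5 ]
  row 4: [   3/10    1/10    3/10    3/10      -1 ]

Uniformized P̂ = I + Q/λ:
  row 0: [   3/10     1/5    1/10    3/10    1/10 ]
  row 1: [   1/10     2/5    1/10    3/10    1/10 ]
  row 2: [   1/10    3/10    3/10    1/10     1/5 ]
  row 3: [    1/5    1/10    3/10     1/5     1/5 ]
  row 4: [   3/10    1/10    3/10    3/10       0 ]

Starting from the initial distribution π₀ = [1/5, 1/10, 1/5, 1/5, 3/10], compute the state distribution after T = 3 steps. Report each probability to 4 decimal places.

π = [0.1882, 0.2307, 0.2166, 0.2336, 0.1309]

t=0: π = [0.2000, 0.1000, 0.2000, 0.2000, 0.3000]
t=1: π = [0.2200, 0.1900, 0.2400, 0.2400, 0.1100]
t=2: π = [0.1900, 0.2270, 0.2180, 0.2280, 0.1370]
t=3: π = [0.1882, 0.2307, 0.2166, 0.2336, 0.1309]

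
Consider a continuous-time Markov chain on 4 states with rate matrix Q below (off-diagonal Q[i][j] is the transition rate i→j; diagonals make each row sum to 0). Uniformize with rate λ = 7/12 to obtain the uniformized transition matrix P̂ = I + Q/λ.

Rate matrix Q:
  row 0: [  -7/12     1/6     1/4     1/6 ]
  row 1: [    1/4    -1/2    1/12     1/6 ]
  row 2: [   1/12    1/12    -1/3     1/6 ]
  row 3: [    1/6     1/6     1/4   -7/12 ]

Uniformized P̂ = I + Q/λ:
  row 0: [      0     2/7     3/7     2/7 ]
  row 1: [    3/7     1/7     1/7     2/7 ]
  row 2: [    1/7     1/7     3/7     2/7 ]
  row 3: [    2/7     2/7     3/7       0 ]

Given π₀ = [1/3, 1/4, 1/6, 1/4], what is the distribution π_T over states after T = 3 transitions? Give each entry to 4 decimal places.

π = [0.2029, 0.2048, 0.3707, 0.2216]

t=0: π = [0.3333, 0.2500, 0.1667, 0.2500]
t=1: π = [0.2024, 0.2262, 0.3571, 0.2143]
t=2: π = [0.2092, 0.2024, 0.3639, 0.2245]
t=3: π = [0.2029, 0.2048, 0.3707, 0.2216]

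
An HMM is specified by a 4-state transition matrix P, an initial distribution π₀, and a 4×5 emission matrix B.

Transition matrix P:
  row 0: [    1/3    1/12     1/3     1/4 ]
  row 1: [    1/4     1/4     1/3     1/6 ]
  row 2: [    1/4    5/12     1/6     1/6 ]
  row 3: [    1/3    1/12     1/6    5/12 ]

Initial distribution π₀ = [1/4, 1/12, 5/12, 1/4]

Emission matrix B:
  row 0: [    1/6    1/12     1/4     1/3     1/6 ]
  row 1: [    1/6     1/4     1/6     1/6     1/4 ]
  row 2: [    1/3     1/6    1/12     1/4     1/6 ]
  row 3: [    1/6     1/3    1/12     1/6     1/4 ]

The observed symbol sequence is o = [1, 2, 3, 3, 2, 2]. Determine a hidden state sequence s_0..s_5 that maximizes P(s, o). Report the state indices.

t=0: δ = [2.083e-02, 2.083e-02, 6.944e-02, 8.333e-02]  (obs o_0=1)
t=1: δ = [6.944e-03, 4.823e-03, 1.157e-03, 2.894e-03]  ψ = [3, 2, 3, 3]  (obs o_1=2)
t=2: δ = [7.716e-04, 2.009e-04, 5.787e-04, 2.894e-04]  ψ = [0, 1, 0, 0]  (obs o_2=3)
t=3: δ = [8.573e-05, 4.019e-05, 6.430e-05, 3.215e-05]  ψ = [0, 2, 0, 0]  (obs o_3=3)
t=4: δ = [7.144e-06, 4.465e-06, 2.381e-06, 1.786e-06]  ψ = [0, 2, 0, 0]  (obs o_4=2)
t=5: δ = [5.954e-07, 1.861e-07, 1.985e-07, 1.488e-07]  ψ = [0, 1, 0, 0]  (obs o_5=2)
backtrack: best end state = 0; path = [3, 0, 0, 0, 0, 0]

path = [3, 0, 0, 0, 0, 0]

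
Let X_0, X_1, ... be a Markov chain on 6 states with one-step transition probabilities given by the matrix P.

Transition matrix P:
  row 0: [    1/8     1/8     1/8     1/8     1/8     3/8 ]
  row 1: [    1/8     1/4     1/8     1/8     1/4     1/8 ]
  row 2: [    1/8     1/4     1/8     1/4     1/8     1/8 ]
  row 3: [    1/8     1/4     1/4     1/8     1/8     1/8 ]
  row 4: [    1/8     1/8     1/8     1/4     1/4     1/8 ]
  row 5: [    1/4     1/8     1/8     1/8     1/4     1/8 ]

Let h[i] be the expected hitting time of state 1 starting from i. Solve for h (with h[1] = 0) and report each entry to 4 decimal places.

h = [6.1056, 0.0000, 5.2368, 5.2368, 5.9849, 6.0935]

First-step conditioning: h[1] = 0; for i ≠ 1, h[i] = 1 + Σ_k P[i][k]·h[k].
  h[0] = 1 + 1/8·h[0] + 1/8·h[2] + 1/8·h[3] + 1/8·h[4] + 3/8·h[5]
  h[2] = 1 + 1/8·h[0] + 1/8·h[2] + 1/4·h[3] + 1/8·h[4] + 1/8·h[5]
  h[3] = 1 + 1/8·h[0] + 1/4·h[2] + 1/8·h[3] + 1/8·h[4] + 1/8·h[5]
  h[4] = 1 + 1/8·h[0] + 1/8·h[2] + 1/4·h[3] + 1/4·h[4] + 1/8·h[5]
  h[5] = 1 + 1/4·h[0] + 1/8·h[2] + 1/8·h[3] + 1/4·h[4] + 1/8·h[5]
Solving the 5×5 linear system over states ≠ 1 gives exactly h = [4048/663, 0, 3472/663, 3472/663, 3968/663, 4040/663] (h[1] = 0 is the target).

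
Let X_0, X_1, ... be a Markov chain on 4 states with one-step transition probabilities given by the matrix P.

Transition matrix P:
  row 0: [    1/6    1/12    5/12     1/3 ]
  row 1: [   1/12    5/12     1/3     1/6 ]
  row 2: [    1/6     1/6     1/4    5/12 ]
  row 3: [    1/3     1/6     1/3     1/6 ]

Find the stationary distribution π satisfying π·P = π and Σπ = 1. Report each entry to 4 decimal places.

π = [0.1967, 0.2004, 0.3228, 0.2801]

Balance equations π_j = Σ_i π_i·P[i][j]:
  π_0 = 1/6·π_0 + 1/12·π_1 + 1/6·π_2 + 1/3·π_3
  π_1 = 1/12·π_0 + 5/12·π_1 + 1/6·π_2 + 1/6·π_3
  π_2 = 5/12·π_0 + 1/3·π_1 + 1/4·π_2 + 1/3·π_3
  normalize: π_0 + π_1 + π_2 + π_3 = 1
Solving the linear system gives exactly π = [106/539, 108/539, 174/539, 151/539].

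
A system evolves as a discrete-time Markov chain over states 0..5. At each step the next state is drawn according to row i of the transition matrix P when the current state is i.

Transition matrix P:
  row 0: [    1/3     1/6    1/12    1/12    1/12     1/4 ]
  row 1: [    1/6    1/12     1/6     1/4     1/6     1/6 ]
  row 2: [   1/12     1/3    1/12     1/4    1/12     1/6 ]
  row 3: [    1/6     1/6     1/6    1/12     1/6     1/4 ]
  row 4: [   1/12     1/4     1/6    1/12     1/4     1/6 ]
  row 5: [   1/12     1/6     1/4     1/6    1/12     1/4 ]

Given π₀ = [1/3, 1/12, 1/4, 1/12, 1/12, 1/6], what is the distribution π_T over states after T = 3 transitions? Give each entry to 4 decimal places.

π = [0.1512, 0.1890, 0.1579, 0.1576, 0.1335, 0.2107]

t=0: π = [0.3333, 0.0833, 0.2500, 0.0833, 0.0833, 0.1667]
t=1: π = [0.1806, 0.2083, 0.1319, 0.1528, 0.1111, 0.2153]
t=2: π = [0.1586, 0.1806, 0.1586, 0.1580, 0.1319, 0.2124]
t=3: π = [0.1512, 0.1890, 0.1579, 0.1576, 0.1335, 0.2107]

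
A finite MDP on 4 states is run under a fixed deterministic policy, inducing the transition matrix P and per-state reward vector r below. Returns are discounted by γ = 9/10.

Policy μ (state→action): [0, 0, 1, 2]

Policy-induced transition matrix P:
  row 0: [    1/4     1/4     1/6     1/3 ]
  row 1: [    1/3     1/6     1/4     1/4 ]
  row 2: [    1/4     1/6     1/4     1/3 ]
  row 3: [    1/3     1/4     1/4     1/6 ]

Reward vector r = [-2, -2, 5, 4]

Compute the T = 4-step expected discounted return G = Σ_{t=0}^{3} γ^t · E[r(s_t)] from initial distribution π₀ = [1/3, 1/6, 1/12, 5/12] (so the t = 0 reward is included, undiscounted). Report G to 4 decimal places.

G = 3.8908

t=0: π = [0.3333, 0.1667, 0.0833, 0.4167], E[r] = 1.0833, γ^t·E[r] = 1.083333, running G = 1.083333
t=1: π = [0.2986, 0.2292, 0.2222, 0.2500], E[r] = 1.0556, γ^t·E[r] = 0.950000, running G = 2.033333
t=2: π = [0.2899, 0.2124, 0.2251, 0.2726], E[r] = 1.2112, γ^t·E[r] = 0.981094, running G = 3.014427
t=3: π = [0.2904, 0.2135, 0.2258, 0.2702], E[r] = 1.2021, γ^t·E[r] = 0.876340, running G = 3.890767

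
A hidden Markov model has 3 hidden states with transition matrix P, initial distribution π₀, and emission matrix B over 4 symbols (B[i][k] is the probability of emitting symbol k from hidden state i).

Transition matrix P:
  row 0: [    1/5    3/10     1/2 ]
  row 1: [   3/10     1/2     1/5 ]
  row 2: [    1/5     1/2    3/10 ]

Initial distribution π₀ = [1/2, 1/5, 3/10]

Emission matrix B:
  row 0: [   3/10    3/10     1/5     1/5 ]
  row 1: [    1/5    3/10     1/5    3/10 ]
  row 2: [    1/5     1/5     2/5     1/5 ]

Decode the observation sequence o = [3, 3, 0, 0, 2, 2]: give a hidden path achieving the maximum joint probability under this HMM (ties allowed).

t=0: δ = [1.000e-01, 6.000e-02, 6.000e-02]  (obs o_0=3)
t=1: δ = [4.000e-03, 9.000e-03, 1.000e-02]  ψ = [0, 0, 0]  (obs o_1=3)
t=2: δ = [8.100e-04, 1.000e-03, 6.000e-04]  ψ = [1, 2, 2]  (obs o_2=0)
t=3: δ = [9.000e-05, 1.000e-04, 8.100e-05]  ψ = [1, 1, 0]  (obs o_3=0)
t=4: δ = [6.000e-06, 1.000e-05, 1.800e-05]  ψ = [1, 1, 0]  (obs o_4=2)
t=5: δ = [7.200e-07, 1.800e-06, 2.160e-06]  ψ = [2, 2, 2]  (obs o_5=2)
backtrack: best end state = 2; path = [0, 2, 1, 0, 2, 2]

path = [0, 2, 1, 0, 2, 2]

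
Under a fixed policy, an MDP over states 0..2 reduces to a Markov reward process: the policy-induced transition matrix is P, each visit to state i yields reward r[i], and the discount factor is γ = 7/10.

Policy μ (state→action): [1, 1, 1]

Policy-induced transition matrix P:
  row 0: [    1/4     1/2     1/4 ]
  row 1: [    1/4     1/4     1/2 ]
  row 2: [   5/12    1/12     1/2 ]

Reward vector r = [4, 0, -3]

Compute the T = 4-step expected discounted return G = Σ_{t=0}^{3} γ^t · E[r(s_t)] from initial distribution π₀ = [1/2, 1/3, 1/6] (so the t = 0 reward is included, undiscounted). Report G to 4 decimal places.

t=0: π = [0.5000, 0.3333, 0.1667], E[r] = 1.5000, γ^t·E[r] = 1.500000, running G = 1.500000
t=1: π = [0.2778, 0.3472, 0.3750], E[r] = -0.0139, γ^t·E[r] = -0.009722, running G = 1.490278
t=2: π = [0.3125, 0.2569, 0.4306], E[r] = -0.0417, γ^t·E[r] = -0.020417, running G = 1.469861
t=3: π = [0.3218, 0.2564, 0.4219], E[r] = 0.0214, γ^t·E[r] = 0.007344, running G = 1.477205

G = 1.4772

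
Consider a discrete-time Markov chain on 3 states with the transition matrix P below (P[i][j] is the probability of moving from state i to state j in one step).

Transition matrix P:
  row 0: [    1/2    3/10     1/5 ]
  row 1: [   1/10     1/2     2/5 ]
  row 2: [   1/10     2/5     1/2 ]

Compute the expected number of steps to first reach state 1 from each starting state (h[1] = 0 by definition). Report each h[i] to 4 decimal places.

First-step conditioning: h[1] = 0; for i ≠ 1, h[i] = 1 + Σ_k P[i][k]·h[k].
  h[0] = 1 + 1/2·h[0] + 1/5·h[2]
  h[2] = 1 + 1/10·h[0] + 1/2·h[2]
Solving the 2×2 linear system over states ≠ 1 gives exactly h = [70/23, 0, 60/23] (h[1] = 0 is the target).

h = [3.0435, 0.0000, 2.6087]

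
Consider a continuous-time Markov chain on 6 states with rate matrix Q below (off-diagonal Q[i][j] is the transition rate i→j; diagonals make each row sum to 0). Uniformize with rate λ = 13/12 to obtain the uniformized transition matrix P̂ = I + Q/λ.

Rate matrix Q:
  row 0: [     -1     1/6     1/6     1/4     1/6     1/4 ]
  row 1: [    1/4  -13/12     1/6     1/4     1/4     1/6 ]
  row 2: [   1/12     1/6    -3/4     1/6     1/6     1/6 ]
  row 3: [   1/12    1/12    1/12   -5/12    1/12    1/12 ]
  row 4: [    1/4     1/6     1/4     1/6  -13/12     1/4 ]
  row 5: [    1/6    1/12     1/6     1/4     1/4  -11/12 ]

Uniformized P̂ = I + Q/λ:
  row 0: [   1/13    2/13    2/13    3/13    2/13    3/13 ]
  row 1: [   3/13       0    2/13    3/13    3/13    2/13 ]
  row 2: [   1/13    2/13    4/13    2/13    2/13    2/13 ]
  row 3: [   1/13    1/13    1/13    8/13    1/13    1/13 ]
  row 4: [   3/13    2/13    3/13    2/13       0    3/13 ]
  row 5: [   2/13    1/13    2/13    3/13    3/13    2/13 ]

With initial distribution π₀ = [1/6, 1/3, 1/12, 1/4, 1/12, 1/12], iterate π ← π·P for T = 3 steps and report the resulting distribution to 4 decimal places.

t=0: π = [0.1667, 0.3333, 0.0833, 0.2500, 0.0833, 0.0833]
t=1: π = [0.1474, 0.0769, 0.1538, 0.3141, 0.1538, 0.1538]
t=2: π = [0.1243, 0.1060, 0.1652, 0.3279, 0.1238, 0.1529]
t=3: π = [0.1240, 0.1006, 0.1636, 0.3347, 0.1295, 0.1477]

π = [0.1240, 0.1006, 0.1636, 0.3347, 0.1295, 0.1477]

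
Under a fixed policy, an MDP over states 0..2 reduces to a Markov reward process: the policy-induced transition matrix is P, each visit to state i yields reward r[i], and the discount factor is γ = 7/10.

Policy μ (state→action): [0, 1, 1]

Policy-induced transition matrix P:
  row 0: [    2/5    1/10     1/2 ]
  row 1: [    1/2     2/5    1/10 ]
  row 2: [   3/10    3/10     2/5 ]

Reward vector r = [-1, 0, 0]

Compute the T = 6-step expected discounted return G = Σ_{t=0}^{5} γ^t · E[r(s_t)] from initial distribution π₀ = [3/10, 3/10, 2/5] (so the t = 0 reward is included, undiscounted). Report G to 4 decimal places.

G = -1.0575

t=0: π = [0.3000, 0.3000, 0.4000], E[r] = -0.3000, γ^t·E[r] = -0.300000, running G = -0.300000
t=1: π = [0.3900, 0.2700, 0.3400], E[r] = -0.3900, γ^t·E[r] = -0.273000, running G = -0.573000
t=2: π = [0.3930, 0.2490, 0.3580], E[r] = -0.3930, γ^t·E[r] = -0.192570, running G = -0.765570
t=3: π = [0.3891, 0.2463, 0.3646], E[r] = -0.3891, γ^t·E[r] = -0.133461, running G = -0.899031
t=4: π = [0.3882, 0.2468, 0.3650], E[r] = -0.3882, γ^t·E[r] = -0.093200, running G = -0.992231
t=5: π = [0.3882, 0.2470, 0.3648], E[r] = -0.3882, γ^t·E[r] = -0.065241, running G = -1.057472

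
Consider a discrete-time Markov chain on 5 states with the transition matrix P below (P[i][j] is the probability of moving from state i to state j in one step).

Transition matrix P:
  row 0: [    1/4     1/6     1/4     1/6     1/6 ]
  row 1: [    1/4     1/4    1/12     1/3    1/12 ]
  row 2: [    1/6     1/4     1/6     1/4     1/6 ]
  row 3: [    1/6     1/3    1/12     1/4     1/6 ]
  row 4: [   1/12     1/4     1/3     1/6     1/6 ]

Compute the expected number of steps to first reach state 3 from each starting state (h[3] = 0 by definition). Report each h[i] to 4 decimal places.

h = [4.5490, 3.8046, 4.1418, 0.0000, 4.4530]

First-step conditioning: h[3] = 0; for i ≠ 3, h[i] = 1 + Σ_k P[i][k]·h[k].
  h[0] = 1 + 1/4·h[0] + 1/6·h[1] + 1/4·h[2] + 1/6·h[4]
  h[1] = 1 + 1/4·h[0] + 1/4·h[1] + 1/12·h[2] + 1/12·h[4]
  h[2] = 1 + 1/6·h[0] + 1/4·h[1] + 1/6·h[2] + 1/6·h[4]
  h[4] = 1 + 1/12·h[0] + 1/4·h[1] + 1/3·h[2] + 1/6·h[4]
Solving the 4×4 linear system over states ≠ 3 gives exactly h = [21048/4627, 17604/4627, 19164/4627, 0, 20604/4627] (h[3] = 0 is the target).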